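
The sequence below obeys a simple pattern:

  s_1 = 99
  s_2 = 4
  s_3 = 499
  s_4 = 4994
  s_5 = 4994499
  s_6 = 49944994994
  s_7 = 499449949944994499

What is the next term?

This is a Fibonacci-style word recurrence s(k) = s(k−1)·s(k−2): e.g. 4·99 = 499.
Continuing: 499449949944994499 · 49944994994 gives term 8.

49944994994499449949944994994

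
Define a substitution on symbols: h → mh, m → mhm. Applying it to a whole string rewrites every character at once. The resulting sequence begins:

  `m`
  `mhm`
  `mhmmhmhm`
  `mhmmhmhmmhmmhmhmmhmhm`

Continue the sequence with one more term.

Rewriting the 21 symbols of mhmmhmhmmhmmhmhmmhmhm one by one yields mhm mh mhm mhm mh mhm mh mhm mhm mh mhm mhm mh mhm mh mhm mhm mh mhm mh mhm; concatenated:

mhmmhmhmmhmmhmhmmhmhmmhmmhmhmmhmmhmhmmhmhmmhmmhmhmmhmhm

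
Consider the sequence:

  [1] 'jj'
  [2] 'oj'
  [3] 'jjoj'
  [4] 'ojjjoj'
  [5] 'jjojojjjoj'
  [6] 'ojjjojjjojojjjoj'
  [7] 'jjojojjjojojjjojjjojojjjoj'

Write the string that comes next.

ojjjojjjojojjjojjjojojjjojojjjojjjojojjjoj

This is a Fibonacci-style word recurrence s(k) = s(k−2)·s(k−1): e.g. jj·oj = jjoj.
Continuing: ojjjojjjojojjjoj · jjojojjjojojjjojjjojojjjoj gives term 8.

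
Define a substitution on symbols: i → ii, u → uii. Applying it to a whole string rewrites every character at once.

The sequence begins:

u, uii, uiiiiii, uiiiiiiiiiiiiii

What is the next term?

Rewriting the 15 symbols of uiiiiiiiiiiiiii one by one yields uii ii ii ii ii ii ii ii ii ii ii ii ii ii ii; concatenated:

uiiiiiiiiiiiiiiiiiiiiiiiiiiiiii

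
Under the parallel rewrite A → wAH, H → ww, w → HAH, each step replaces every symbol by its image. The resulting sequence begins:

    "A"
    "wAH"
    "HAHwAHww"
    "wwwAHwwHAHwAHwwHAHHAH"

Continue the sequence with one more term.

Rewriting the 21 symbols of wwwAHwwHAHwAHwwHAHHAH one by one yields HAH HAH HAH wAH ww HAH HAH ww wAH ww HAH wAH ww HAH HAH ww wAH ww ww wAH ww; concatenated:

HAHHAHHAHwAHwwHAHHAHwwwAHwwHAHwAHwwHAHHAHwwwAHwwwwwAHww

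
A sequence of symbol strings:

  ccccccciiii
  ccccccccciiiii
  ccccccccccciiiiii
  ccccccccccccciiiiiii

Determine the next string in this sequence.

Term n consists of 2n+1 c's, followed by n+1 i's, where the shown terms are n = 3, 4, 5, 6.
For the next term, n = 7, so the run lengths are 15, 8.

ccccccccccccccciiiiiiii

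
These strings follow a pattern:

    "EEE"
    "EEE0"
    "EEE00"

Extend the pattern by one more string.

Each term is the previous one with 0 appended.
Applying this once more to EEE00:

EEE000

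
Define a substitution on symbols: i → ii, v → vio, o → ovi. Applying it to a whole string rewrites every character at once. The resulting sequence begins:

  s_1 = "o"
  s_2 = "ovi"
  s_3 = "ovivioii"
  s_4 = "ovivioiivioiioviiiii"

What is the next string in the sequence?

Rewriting the 20 symbols of ovivioiivioiioviiiii one by one yields ovi vio ii vio ii ovi ii ii vio ii ovi ii ii ovi vio ii ii ii ii ii; concatenated:

ovivioiivioiioviiiiivioiioviiiiiovivioiiiiiiiiii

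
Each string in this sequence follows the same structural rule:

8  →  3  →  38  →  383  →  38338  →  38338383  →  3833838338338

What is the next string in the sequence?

383383833833838338383

Each term (from the third on) is the previous term followed by the one before it: term 3 = 3·8 = 38.
The next term joins 3833838338338 and 38338383.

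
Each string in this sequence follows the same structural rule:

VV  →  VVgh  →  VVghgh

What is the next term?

Each term is the previous one with gh appended.
So the next term is VVghgh·gh.

VVghghgh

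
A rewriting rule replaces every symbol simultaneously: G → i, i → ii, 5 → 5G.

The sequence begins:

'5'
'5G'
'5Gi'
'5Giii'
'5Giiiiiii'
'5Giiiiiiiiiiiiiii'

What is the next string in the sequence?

Rewriting the 17 symbols of 5Giiiiiiiiiiiiiii one by one yields 5G i ii ii ii ii ii ii ii ii ii ii ii ii ii ii ii; concatenated:

5Giiiiiiiiiiiiiiiiiiiiiiiiiiiiiii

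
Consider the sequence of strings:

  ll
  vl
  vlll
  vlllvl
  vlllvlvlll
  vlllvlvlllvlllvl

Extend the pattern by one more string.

From term 3 onward, concatenate the last term with the second-to-last: vl·ll = vlll, vlll·vl = vlllvl, …
Continuing: vlllvlvlllvlllvl · vlllvlvlll gives term 7.

vlllvlvlllvlllvlvlllvlvlll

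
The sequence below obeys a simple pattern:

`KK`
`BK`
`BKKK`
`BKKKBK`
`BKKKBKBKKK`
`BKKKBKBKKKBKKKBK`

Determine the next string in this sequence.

BKKKBKBKKKBKKKBKBKKKBKBKKK

This is a Fibonacci-style word recurrence s(k) = s(k−1)·s(k−2): e.g. BK·KK = BKKK.
So term 7 is BKKKBKBKKKBKKKBK·BKKKBKBKKK.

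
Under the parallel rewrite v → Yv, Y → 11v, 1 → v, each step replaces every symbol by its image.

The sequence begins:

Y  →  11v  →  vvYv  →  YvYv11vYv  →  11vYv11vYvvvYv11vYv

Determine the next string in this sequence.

Replace each of the 19 characters of 11vYv11vYvvvYv11vYv in place — v v Yv 11v Yv v v Yv 11v Yv Yv Yv 11v Yv v v Yv 11v Yv — and concatenate.

vvYv11vYvvvYv11vYvYvYv11vYvvvYv11vYv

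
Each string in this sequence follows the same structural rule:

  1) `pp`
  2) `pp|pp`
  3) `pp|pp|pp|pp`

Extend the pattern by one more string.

pp|pp|pp|pp|pp|pp|pp|pp

s(k+1) = s(k)·|·s(k) — each term doubles the last with '|' between the halves.
So the next term is two copies of pp|pp|pp|pp with '|' between the halves.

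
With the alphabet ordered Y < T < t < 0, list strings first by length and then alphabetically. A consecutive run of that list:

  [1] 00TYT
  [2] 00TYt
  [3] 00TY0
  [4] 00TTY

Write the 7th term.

00TT0

Stepping forward 3 times from 00TTY: 00TTY → 00TTT → 00TTt, then the target.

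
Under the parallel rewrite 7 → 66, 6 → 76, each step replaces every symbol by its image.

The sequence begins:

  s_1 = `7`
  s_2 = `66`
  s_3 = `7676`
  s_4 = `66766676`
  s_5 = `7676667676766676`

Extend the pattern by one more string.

66766676767666766676667676766676

φ(7676667676766676) expands symbol-by-symbol to 66 76 66 76 76 76 66 76 66 76 66 76 76 76 66 76; joining the 16 pieces gives the next term.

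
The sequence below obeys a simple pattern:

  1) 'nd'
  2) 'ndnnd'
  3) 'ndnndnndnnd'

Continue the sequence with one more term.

Every step duplicates the string with 'n' between the halves.
One more doubling of ndnndnndnnd gives the answer.

ndnndnndnndnndnndnndnnd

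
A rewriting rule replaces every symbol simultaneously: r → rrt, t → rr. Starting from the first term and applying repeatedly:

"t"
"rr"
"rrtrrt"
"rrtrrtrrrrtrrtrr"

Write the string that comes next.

Applying the rule to each of the 16 symbols of rrtrrtrrrrtrrtrr gives the pieces rrt rrt rr rrt rrt rr rrt rrt rrt rrt rr rrt rrt rr rrt rrt, which concatenate to the answer.

rrtrrtrrrrtrrtrrrrtrrtrrtrrtrrrrtrrtrrrrtrrt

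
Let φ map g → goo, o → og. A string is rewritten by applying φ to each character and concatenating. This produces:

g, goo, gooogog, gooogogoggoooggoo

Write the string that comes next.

gooogogoggoooggoooggoogooogogoggoogooogog

Replace each of the 17 characters of gooogogoggoooggoo in place — goo og og og goo og goo og goo goo og og og goo goo og og — and concatenate.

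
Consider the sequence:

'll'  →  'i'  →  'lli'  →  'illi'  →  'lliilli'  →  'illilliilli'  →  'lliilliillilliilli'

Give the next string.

illilliillilliilliillilliilli

Each term (from the third on) is the two preceding terms concatenated in order: term 3 = ll·i = lli.
So term 8 is illilliilli·lliilliillilliilli.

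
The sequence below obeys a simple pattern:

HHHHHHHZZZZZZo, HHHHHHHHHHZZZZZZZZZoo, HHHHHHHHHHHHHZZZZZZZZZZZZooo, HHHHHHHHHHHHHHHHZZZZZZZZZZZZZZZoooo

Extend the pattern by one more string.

Reading off run lengths: H runs 7, 10, 13, 16; Z runs 6, 9, 12, 15; o runs 1, 2, 3, 4 — each is linear in n, where the shown terms are n = 2, 3, 4, 5.
Setting n = 6 gives 19, 18, 5 characters in each block.

HHHHHHHHHHHHHHHHHHHZZZZZZZZZZZZZZZZZZooooo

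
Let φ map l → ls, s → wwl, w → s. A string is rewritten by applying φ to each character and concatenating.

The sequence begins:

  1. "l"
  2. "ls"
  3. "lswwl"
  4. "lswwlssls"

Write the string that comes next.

Apply φ to lswwlssls symbol by symbol: l→ls, s→wwl, w→s, w→s, l→ls, s→wwl, s→wwl, l→ls, s→wwl; joined: ls wwl s s ls wwl wwl ls wwl.

lswwlsslswwlwwllswwl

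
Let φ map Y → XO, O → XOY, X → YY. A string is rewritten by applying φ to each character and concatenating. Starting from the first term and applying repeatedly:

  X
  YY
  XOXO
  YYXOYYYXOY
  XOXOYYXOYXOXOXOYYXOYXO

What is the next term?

φ(XOXOYYXOYXOXOXOYYXOYXO) expands symbol-by-symbol to YY XOY YY XOY XO XO YY XOY XO YY XOY YY XOY YY XOY XO XO YY XOY XO YY XOY; joining the 22 pieces gives the next term.

YYXOYYYXOYXOXOYYXOYXOYYXOYYYXOYYYXOYXOXOYYXOYXOYYXOY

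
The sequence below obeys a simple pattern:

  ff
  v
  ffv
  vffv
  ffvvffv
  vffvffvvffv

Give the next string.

ffvvffvvffvffvvffv

Each term (from the third on) is the two preceding terms concatenated in order: term 3 = ff·v = ffv.
So term 7 is ffvvffv·vffvffvvffv.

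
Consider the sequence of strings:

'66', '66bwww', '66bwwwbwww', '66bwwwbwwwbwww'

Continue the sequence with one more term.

Each term is the previous one with bwww appended.
So the next term is 66bwwwbwwwbwww·bwww.

66bwwwbwwwbwwwbwww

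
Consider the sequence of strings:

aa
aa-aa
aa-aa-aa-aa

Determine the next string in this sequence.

aa-aa-aa-aa-aa-aa-aa-aa

Every step duplicates the string with '-' between the halves.
So the next term is two copies of aa-aa-aa-aa with '-' between the halves.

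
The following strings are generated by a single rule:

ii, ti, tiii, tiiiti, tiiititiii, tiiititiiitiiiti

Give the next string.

tiiititiiitiiititiiititiii

Each term (from the third on) is the previous term followed by the one before it: term 3 = ti·ii = tiii.
Continuing: tiiititiiitiiiti · tiiititiii gives term 7.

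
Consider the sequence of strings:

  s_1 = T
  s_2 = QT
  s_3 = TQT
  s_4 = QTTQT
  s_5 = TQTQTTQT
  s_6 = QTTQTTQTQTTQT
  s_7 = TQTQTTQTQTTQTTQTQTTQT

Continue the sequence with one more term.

QTTQTTQTQTTQTTQTQTTQTQTTQTTQTQTTQT

This is a Fibonacci-style word recurrence s(k) = s(k−2)·s(k−1): e.g. T·QT = TQT.
So term 8 is QTTQTTQTQTTQT·TQTQTTQTQTTQTTQTQTTQT.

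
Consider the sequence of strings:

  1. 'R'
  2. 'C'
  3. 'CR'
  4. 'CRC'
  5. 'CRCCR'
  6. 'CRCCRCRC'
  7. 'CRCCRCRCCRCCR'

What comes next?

CRCCRCRCCRCCRCRCCRCRC

From term 3 onward, concatenate the last term with the second-to-last: C·R = CR, CR·C = CRC, …
Continuing: CRCCRCRCCRCCR · CRCCRCRC gives term 8.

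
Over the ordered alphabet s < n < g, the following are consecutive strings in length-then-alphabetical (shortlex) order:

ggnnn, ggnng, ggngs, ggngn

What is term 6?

gggss

Continuing the enumeration 2 steps past ggngn: ggngn → ggngg → (answer).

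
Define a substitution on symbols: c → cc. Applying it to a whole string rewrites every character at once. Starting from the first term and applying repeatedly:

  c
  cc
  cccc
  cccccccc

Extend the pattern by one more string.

cccccccccccccccc

Rewriting each symbol of cccccccc: c→cc, c→cc, c→cc, c→cc, c→cc, c→cc, c→cc, c→cc, which concatenates to cc cc cc cc cc cc cc cc.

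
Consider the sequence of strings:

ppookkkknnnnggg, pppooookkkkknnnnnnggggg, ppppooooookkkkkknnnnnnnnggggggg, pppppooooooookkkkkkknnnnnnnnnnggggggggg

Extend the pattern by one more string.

ppppppooooooooookkkkkkkknnnnnnnnnnnnggggggggggg

Term n consists of n p's, followed by 2n-2 o's, followed by n+2 k's, followed by 2n n's, followed by 2n-1 g's, where the shown terms are n = 2, 3, 4, 5.
At n = 6 the blocks have lengths 6, 10, 8, 12, 11.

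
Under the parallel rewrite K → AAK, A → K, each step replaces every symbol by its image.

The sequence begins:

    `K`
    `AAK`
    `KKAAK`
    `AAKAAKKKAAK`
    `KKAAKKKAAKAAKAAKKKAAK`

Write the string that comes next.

Applying the rule to each of the 21 symbols of KKAAKKKAAKAAKAAKKKAAK gives the pieces AAK AAK K K AAK AAK AAK K K AAK K K AAK K K AAK AAK AAK K K AAK, which concatenate to the answer.

AAKAAKKKAAKAAKAAKKKAAKKKAAKKKAAKAAKAAKKKAAK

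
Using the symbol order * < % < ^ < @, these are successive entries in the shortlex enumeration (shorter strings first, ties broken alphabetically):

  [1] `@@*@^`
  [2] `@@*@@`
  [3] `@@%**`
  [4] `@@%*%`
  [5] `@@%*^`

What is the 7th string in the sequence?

@@%%*

Advancing 2 positions from @@%*^ through @@%*^ → @@%*@ reaches term 7.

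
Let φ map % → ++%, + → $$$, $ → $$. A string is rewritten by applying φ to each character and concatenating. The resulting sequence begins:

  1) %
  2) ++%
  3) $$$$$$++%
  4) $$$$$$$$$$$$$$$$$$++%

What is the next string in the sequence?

φ($$$$$$$$$$$$$$$$$$++%) expands symbol-by-symbol to $$ $$ $$ $$ $$ $$ $$ $$ $$ $$ $$ $$ $$ $$ $$ $$ $$ $$ $$$ $$$ ++%; joining the 21 pieces gives the next term.

$$$$$$$$$$$$$$$$$$$$$$$$$$$$$$$$$$$$$$$$$$++%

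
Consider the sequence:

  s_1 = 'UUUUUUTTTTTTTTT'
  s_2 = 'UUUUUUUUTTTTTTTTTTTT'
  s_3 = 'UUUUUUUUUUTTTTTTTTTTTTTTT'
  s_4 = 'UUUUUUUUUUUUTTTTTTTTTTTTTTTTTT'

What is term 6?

UUUUUUUUUUUUUUUUTTTTTTTTTTTTTTTTTTTTTTTT

Term n consists of 2n U's, followed by 3n T's, where the shown terms are n = 3, 4, 5, 6.
Setting n = 8 gives 16, 24 characters in each block.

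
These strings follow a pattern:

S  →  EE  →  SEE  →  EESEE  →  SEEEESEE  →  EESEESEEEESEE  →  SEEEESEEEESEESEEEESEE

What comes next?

Each term (from the third on) is the two preceding terms concatenated in order: term 3 = S·EE = SEE.
So term 8 is EESEESEEEESEE·SEEEESEEEESEESEEEESEE.

EESEESEEEESEESEEEESEEEESEESEEEESEE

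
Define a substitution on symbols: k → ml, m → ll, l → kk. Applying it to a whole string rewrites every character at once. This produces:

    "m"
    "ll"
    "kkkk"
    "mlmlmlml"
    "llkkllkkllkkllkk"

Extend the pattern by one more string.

Applying the rule to each of the 16 symbols of llkkllkkllkkllkk gives the pieces kk kk ml ml kk kk ml ml kk kk ml ml kk kk ml ml, which concatenate to the answer.

kkkkmlmlkkkkmlmlkkkkmlmlkkkkmlml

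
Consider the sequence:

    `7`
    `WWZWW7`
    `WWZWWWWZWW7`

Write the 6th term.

WWZWWWWZWWWWZWWWWZWWWWZWW7

The strings grow by a fixed prefix WWZWW each time.
From WWZWWWWZWW7, 3 further steps: WWZWWWWZWW7 → WWZWWWWZWWWWZWW7 → WWZWWWWZWWWWZWWWWZWW7 → (answer).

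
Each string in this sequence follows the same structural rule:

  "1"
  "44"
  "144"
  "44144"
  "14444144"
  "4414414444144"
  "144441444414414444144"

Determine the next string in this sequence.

Each term (from the third on) is the two preceding terms concatenated in order: term 3 = 1·44 = 144.
Continuing: 4414414444144 · 144441444414414444144 gives term 8.

4414414444144144441444414414444144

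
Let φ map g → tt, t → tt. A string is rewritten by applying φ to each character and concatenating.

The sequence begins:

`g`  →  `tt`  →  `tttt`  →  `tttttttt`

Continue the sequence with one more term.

Expanding tttttttt: t→tt, t→tt, t→tt, t→tt, t→tt, t→tt, t→tt, t→tt. Concatenated: tt tt tt tt tt tt tt tt.

tttttttttttttttt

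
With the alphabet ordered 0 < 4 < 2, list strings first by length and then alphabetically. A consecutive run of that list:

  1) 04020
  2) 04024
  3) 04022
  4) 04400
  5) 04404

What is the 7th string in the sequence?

Continuing the enumeration 2 steps past 04404: 04404 → 04402 → (answer).

04440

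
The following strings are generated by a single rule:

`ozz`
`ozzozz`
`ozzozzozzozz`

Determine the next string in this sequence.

Every step duplicates the string.
Doubling ozzozzozzozz:

ozzozzozzozzozzozzozzozz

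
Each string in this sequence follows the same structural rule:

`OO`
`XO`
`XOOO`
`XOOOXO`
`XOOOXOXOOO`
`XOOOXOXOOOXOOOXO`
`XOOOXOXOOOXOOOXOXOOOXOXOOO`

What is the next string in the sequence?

From term 3 onward, concatenate the last term with the second-to-last: XO·OO = XOOO, XOOO·XO = XOOOXO, …
Continuing: XOOOXOXOOOXOOOXOXOOOXOXOOO · XOOOXOXOOOXOOOXO gives term 8.

XOOOXOXOOOXOOOXOXOOOXOXOOOXOOOXOXOOOXOOOXO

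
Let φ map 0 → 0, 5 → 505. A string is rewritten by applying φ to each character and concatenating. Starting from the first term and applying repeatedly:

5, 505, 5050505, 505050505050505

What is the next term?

Applying the rule to each of the 15 symbols of 505050505050505 gives the pieces 505 0 505 0 505 0 505 0 505 0 505 0 505 0 505, which concatenate to the answer.

5050505050505050505050505050505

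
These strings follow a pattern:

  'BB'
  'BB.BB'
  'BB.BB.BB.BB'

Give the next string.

Every step duplicates the string with '.' between the halves.
Doubling BB.BB.BB.BB with '.' between the halves:

BB.BB.BB.BB.BB.BB.BB.BB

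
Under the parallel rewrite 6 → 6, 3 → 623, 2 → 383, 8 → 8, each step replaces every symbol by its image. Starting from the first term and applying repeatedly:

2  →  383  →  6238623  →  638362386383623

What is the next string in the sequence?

Rewriting the 15 symbols of 638362386383623 one by one yields 6 623 8 623 6 383 623 8 6 623 8 623 6 383 623; concatenated:

6623862363836238662386236383623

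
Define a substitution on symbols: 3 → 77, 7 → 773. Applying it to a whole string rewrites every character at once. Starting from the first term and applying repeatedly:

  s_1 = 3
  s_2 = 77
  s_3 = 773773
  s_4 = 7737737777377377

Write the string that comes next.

77377377773773777737737737737777377377773773

Replace each of the 16 characters of 7737737777377377 in place — 773 773 77 773 773 77 773 773 773 773 77 773 773 77 773 773 — and concatenate.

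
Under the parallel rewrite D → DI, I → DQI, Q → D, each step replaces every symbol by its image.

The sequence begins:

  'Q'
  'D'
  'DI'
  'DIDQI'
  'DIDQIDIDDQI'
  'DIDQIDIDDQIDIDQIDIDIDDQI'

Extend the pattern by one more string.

DIDQIDIDDQIDIDQIDIDIDDQIDIDQIDIDDQIDIDQIDIDQIDIDIDDQI

Applying the rule to each of the 24 symbols of DIDQIDIDDQIDIDQIDIDIDDQI gives the pieces DI DQI DI D DQI DI DQI DI DI D DQI DI DQI DI D DQI DI DQI DI DQI DI DI D DQI, which concatenate to the answer.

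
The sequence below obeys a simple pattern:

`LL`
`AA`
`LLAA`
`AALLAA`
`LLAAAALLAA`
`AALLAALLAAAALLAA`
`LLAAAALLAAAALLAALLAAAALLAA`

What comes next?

From term 3 onward, concatenate the second-to-last term with the last: LL·AA = LLAA, AA·LLAA = AALLAA, …
Continuing: AALLAALLAAAALLAA · LLAAAALLAAAALLAALLAAAALLAA gives term 8.

AALLAALLAAAALLAALLAAAALLAAAALLAALLAAAALLAA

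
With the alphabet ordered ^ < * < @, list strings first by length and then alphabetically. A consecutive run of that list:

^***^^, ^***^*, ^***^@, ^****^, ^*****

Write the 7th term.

Advancing 2 positions from ^***** through ^***** → ^****@ reaches term 7.

^***@^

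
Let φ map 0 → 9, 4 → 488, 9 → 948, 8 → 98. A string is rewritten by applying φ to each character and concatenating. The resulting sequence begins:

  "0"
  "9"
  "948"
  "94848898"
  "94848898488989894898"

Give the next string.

94848898488989894898488989894898948989484889894898

Replace each of the 20 characters of 94848898488989894898 in place — 948 488 98 488 98 98 948 98 488 98 98 948 98 948 98 948 488 98 948 98 — and concatenate.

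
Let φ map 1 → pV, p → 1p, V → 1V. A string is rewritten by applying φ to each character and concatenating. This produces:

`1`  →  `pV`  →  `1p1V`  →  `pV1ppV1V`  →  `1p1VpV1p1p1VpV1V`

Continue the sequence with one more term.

φ(1p1VpV1p1p1VpV1V) expands symbol-by-symbol to pV 1p pV 1V 1p 1V pV 1p pV 1p pV 1V 1p 1V pV 1V; joining the 16 pieces gives the next term.

pV1ppV1V1p1VpV1ppV1ppV1V1p1VpV1V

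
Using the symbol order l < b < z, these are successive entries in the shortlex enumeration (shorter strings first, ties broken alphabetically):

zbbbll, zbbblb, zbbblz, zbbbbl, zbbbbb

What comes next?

Treat zbbbbb as a base-3 numeral over the given alphabet and add one, carrying through any trailing z's.

zbbbbz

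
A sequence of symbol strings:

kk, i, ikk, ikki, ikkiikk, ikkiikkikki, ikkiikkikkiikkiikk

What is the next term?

This is a Fibonacci-style word recurrence s(k) = s(k−1)·s(k−2): e.g. i·kk = ikk.
The next term joins ikkiikkikkiikkiikk and ikkiikkikki.

ikkiikkikkiikkiikkikkiikkikki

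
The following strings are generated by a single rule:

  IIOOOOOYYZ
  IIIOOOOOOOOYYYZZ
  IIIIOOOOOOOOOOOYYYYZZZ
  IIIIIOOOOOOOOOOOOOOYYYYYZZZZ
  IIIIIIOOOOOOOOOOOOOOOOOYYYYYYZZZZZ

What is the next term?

IIIIIIIOOOOOOOOOOOOOOOOOOOOYYYYYYYZZZZZZ

Term n consists of n I's, followed by 3n-1 O's, followed by n Y's, followed by n-1 Z's, where the shown terms are n = 2, 3, 4, 5, 6.
At n = 7 the blocks have lengths 7, 20, 7, 6.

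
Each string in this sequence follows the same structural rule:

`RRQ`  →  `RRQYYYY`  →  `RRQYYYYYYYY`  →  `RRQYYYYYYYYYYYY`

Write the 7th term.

RRQYYYYYYYYYYYYYYYYYYYYYYYY

Every step adds YYYY to the end: s(k+1) = s(k)·YYYY.
From RRQYYYYYYYYYYYY, 3 further steps: RRQYYYYYYYYYYYY → RRQYYYYYYYYYYYYYYYY → RRQYYYYYYYYYYYYYYYYYYYY → (answer).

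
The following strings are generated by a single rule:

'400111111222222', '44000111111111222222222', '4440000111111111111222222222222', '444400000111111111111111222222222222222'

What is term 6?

4444440000000111111111111111111111222222222222222222222

Each string has the form 4^{n-1} 0^{n} 1^{3n} 2^{3n}, where the shown terms are n = 2, 3, 4, 5.
For term 6, n = 7, so the run lengths are 6, 7, 21, 21.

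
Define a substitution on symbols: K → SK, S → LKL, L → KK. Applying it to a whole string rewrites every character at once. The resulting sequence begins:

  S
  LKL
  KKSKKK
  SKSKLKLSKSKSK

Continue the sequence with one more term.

Rewriting the 13 symbols of SKSKLKLSKSKSK one by one yields LKL SK LKL SK KK SK KK LKL SK LKL SK LKL SK; concatenated:

LKLSKLKLSKKKSKKKLKLSKLKLSKLKLSK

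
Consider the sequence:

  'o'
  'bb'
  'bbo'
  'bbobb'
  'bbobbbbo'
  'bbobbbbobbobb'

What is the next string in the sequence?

From term 3 onward, concatenate the last term with the second-to-last: bb·o = bbo, bbo·bb = bbobb, …
So term 7 is bbobbbbobbobb·bbobbbbo.

bbobbbbobbobbbbobbbbo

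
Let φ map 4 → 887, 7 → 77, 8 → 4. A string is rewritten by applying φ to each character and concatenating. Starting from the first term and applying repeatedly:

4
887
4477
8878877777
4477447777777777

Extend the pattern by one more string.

φ(4477447777777777) expands symbol-by-symbol to 887 887 77 77 887 887 77 77 77 77 77 77 77 77 77 77; joining the 16 pieces gives the next term.

887887777788788777777777777777777777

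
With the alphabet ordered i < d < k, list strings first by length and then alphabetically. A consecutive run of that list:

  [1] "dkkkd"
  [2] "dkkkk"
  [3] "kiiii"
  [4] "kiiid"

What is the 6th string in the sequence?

kiidi

Stepping forward 2 times from kiiid: kiiid → kiiik, then the target.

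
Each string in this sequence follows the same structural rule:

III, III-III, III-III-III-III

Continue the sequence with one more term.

s(k+1) = s(k)·-·s(k) — each term doubles the last with '-' between the halves.
One more doubling of III-III-III-III gives the answer.

III-III-III-III-III-III-III-III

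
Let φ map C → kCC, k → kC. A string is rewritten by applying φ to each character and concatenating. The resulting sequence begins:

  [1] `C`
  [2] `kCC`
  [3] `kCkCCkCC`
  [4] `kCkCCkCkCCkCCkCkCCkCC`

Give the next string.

Replace each of the 21 characters of kCkCCkCkCCkCCkCkCCkCC in place — kC kCC kC kCC kCC kC kCC kC kCC kCC kC kCC kCC kC kCC kC kCC kCC kC kCC kCC — and concatenate.

kCkCCkCkCCkCCkCkCCkCkCCkCCkCkCCkCCkCkCCkCkCCkCCkCkCCkCC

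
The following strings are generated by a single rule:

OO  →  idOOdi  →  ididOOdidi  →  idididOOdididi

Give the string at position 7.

Every step adds id to the front and di to the end of the previous string.
From idididOOdididi, 3 further steps: idididOOdididi → ididididOOdidididi → idididididOOdididididi → (answer).

ididididididOOdidididididi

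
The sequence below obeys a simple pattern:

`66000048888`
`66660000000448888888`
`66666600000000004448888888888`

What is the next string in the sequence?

66666666000000000000044448888888888888

Reading off run lengths: 6 runs 2, 4, 6; 0 runs 4, 7, 10; 4 runs 1, 2, 3; 8 runs 4, 7, 10 — each is linear in n (n = 1, 2, …).
For the next term, n = 4, so the run lengths are 8, 13, 4, 13.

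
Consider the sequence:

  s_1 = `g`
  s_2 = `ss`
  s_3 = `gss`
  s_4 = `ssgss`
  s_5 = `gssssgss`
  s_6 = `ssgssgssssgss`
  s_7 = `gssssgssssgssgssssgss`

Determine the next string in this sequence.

From term 3 onward, concatenate the second-to-last term with the last: g·ss = gss, ss·gss = ssgss, …
The next term joins ssgssgssssgss and gssssgssssgssgssssgss.

ssgssgssssgssgssssgssssgssgssssgss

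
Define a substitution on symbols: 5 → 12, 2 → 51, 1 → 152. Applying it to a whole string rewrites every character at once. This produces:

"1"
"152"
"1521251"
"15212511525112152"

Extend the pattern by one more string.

15212511525112152152125112152152511521251

φ(15212511525112152) expands symbol-by-symbol to 152 12 51 152 51 12 152 152 12 51 12 152 152 51 152 12 51; joining the 17 pieces gives the next term.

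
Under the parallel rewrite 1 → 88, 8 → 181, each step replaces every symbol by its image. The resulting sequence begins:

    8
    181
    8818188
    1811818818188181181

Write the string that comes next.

88181888818188181181881818818118188181888818188

Applying the rule to each of the 19 symbols of 1811818818188181181 gives the pieces 88 181 88 88 181 88 181 181 88 181 88 181 181 88 181 88 88 181 88, which concatenate to the answer.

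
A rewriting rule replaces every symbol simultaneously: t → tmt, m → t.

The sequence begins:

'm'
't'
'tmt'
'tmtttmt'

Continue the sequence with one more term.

tmtttmttmttmtttmt

Rewriting each symbol of tmtttmt: t→tmt, m→t, t→tmt, t→tmt, t→tmt, m→t, t→tmt, which concatenates to tmt t tmt tmt tmt t tmt.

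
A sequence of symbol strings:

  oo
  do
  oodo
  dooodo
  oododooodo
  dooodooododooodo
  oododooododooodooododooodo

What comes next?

dooodooododooodooododooododooodooododooodo

This is a Fibonacci-style word recurrence s(k) = s(k−2)·s(k−1): e.g. oo·do = oodo.
So term 8 is dooodooododooodo·oododooododooodooododooodo.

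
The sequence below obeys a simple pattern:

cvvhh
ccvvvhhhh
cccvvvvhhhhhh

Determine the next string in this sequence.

Each string has the form c^{n} v^{n+1} h^{2n} (n = 1, 2, …).
Setting n = 4 gives 4, 5, 8 characters in each block.

ccccvvvvvhhhhhhhh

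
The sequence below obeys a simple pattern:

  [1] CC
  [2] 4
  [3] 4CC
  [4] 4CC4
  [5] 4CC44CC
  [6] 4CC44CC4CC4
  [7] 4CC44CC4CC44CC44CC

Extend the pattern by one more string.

From term 3 onward, concatenate the last term with the second-to-last: 4·CC = 4CC, 4CC·4 = 4CC4, …
Continuing: 4CC44CC4CC44CC44CC · 4CC44CC4CC4 gives term 8.

4CC44CC4CC44CC44CC4CC44CC4CC4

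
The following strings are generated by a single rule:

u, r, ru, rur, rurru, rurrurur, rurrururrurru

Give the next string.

This is a Fibonacci-style word recurrence s(k) = s(k−1)·s(k−2): e.g. r·u = ru.
The next term joins rurrururrurru and rurrurur.

rurrururrurrururrurur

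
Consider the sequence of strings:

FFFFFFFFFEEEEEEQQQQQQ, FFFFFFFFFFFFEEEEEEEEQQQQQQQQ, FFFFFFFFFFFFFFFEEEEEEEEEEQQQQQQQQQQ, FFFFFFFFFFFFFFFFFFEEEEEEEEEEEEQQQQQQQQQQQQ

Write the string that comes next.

FFFFFFFFFFFFFFFFFFFFFEEEEEEEEEEEEEEQQQQQQQQQQQQQQ

Each string has the form F^{3n} E^{2n} Q^{2n}, where the shown terms are n = 3, 4, 5, 6.
For the next term, n = 7, so the run lengths are 21, 14, 14.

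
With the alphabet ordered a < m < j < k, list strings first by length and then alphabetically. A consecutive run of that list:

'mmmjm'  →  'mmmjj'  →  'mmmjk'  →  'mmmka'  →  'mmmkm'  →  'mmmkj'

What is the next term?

The successor of mmmkj increments the rightmost position that isn't already k and resets every position after it to a.

mmmkk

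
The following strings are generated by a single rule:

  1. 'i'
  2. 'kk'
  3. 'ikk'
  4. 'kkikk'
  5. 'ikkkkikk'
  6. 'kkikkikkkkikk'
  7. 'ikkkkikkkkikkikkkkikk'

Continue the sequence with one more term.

This is a Fibonacci-style word recurrence s(k) = s(k−2)·s(k−1): e.g. i·kk = ikk.
Continuing: kkikkikkkkikk · ikkkkikkkkikkikkkkikk gives term 8.

kkikkikkkkikkikkkkikkkkikkikkkkikk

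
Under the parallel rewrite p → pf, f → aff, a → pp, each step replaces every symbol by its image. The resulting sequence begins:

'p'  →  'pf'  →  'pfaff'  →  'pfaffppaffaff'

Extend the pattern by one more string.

pfaffppaffaffpfpfppaffaffppaffaff

Replace each of the 13 characters of pfaffppaffaff in place — pf aff pp aff aff pf pf pp aff aff pp aff aff — and concatenate.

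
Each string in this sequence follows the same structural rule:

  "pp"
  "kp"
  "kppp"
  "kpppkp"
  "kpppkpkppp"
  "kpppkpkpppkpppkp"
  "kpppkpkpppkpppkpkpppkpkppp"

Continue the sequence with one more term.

kpppkpkpppkpppkpkpppkpkpppkpppkpkpppkpppkp

This is a Fibonacci-style word recurrence s(k) = s(k−1)·s(k−2): e.g. kp·pp = kppp.
The next term joins kpppkpkpppkpppkpkpppkpkppp and kpppkpkpppkpppkp.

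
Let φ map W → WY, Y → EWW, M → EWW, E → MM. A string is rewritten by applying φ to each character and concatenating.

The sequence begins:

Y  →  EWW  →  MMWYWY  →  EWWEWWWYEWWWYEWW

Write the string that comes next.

Replace each of the 16 characters of EWWEWWWYEWWWYEWW in place — MM WY WY MM WY WY WY EWW MM WY WY WY EWW MM WY WY — and concatenate.

MMWYWYMMWYWYWYEWWMMWYWYWYEWWMMWYWY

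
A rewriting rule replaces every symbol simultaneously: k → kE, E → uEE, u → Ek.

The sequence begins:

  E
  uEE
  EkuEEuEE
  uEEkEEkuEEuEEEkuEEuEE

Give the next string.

Replace each of the 21 characters of uEEkEEkuEEuEEEkuEEuEE in place — Ek uEE uEE kE uEE uEE kE Ek uEE uEE Ek uEE uEE uEE kE Ek uEE uEE Ek uEE uEE — and concatenate.

EkuEEuEEkEuEEuEEkEEkuEEuEEEkuEEuEEuEEkEEkuEEuEEEkuEEuEE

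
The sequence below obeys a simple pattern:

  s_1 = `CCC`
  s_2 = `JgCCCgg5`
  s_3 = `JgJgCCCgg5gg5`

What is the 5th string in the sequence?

Every step adds Jg to the front and gg5 to the end of the previous string.
From JgJgCCCgg5gg5, 2 further steps: JgJgCCCgg5gg5 → JgJgJgCCCgg5gg5gg5 → (answer).

JgJgJgJgCCCgg5gg5gg5gg5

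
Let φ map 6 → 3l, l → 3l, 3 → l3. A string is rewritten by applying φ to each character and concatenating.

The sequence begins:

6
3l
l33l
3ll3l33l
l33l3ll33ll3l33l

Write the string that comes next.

3ll3l33ll33l3ll3l33l3ll33ll3l33l

Applying the rule to each of the 16 symbols of l33l3ll33ll3l33l gives the pieces 3l l3 l3 3l l3 3l 3l l3 l3 3l 3l l3 3l l3 l3 3l, which concatenate to the answer.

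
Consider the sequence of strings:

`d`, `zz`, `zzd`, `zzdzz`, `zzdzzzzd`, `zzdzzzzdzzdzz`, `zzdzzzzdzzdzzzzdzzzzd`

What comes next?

From term 3 onward, concatenate the last term with the second-to-last: zz·d = zzd, zzd·zz = zzdzz, …
Continuing: zzdzzzzdzzdzzzzdzzzzd · zzdzzzzdzzdzz gives term 8.

zzdzzzzdzzdzzzzdzzzzdzzdzzzzdzzdzz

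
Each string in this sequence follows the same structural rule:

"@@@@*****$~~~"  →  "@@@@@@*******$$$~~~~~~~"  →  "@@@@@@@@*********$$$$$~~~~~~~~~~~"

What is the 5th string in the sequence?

Term n consists of 2n+2 @'s, followed by 2n+3 *'s, followed by 2n-1 $'s, followed by 4n-1 ~'s (n = 1, 2, …).
At n = 5 the blocks have lengths 12, 13, 9, 19.

@@@@@@@@@@@@*************$$$$$$$$$~~~~~~~~~~~~~~~~~~~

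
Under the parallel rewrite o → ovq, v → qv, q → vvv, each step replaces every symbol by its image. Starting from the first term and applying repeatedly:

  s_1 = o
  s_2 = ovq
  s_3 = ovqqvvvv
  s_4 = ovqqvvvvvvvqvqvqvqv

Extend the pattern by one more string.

Rewriting the 19 symbols of ovqqvvvvvvvqvqvqvqv one by one yields ovq qv vvv vvv qv qv qv qv qv qv qv vvv qv vvv qv vvv qv vvv qv; concatenated:

ovqqvvvvvvvqvqvqvqvqvqvqvvvvqvvvvqvvvvqvvvvqv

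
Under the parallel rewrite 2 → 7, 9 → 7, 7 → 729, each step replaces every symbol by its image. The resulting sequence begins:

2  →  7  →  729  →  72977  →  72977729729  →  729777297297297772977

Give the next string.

7297772972972977729777297772972972977729729

φ(729777297297297772977) expands symbol-by-symbol to 729 7 7 729 729 729 7 7 729 7 7 729 7 7 729 729 729 7 7 729 729; joining the 21 pieces gives the next term.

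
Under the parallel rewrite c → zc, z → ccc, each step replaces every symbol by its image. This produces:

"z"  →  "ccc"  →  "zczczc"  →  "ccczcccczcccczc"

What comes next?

Rewriting the 15 symbols of ccczcccczcccczc one by one yields zc zc zc ccc zc zc zc zc ccc zc zc zc zc ccc zc; concatenated:

zczczcccczczczczcccczczczczcccczc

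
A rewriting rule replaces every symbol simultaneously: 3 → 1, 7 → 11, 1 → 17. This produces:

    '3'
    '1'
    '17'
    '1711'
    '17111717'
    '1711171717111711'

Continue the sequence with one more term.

17111717171117111711171717111717

Replace each of the 16 characters of 1711171717111711 in place — 17 11 17 17 17 11 17 11 17 11 17 17 17 11 17 17 — and concatenate.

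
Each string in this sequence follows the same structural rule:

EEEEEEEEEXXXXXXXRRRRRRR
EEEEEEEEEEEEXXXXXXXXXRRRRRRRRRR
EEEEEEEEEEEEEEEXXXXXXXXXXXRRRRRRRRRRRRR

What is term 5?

EEEEEEEEEEEEEEEEEEEEEXXXXXXXXXXXXXXXRRRRRRRRRRRRRRRRRRR

Each string has the form E^{3n} X^{2n+1} R^{3n-2}, where the shown terms are n = 3, 4, 5.
Setting n = 7 gives 21, 15, 19 characters in each block.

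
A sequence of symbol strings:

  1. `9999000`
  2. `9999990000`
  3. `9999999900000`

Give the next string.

9999999999000000

Each string has the form 9^{2n} 0^{n+1}, where the shown terms are n = 2, 3, 4.
Setting n = 5 gives 10, 6 characters in each block.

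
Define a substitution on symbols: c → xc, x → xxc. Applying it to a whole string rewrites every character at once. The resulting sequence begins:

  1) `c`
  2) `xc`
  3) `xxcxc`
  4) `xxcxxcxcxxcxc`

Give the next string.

Rewriting the 13 symbols of xxcxxcxcxxcxc one by one yields xxc xxc xc xxc xxc xc xxc xc xxc xxc xc xxc xc; concatenated:

xxcxxcxcxxcxxcxcxxcxcxxcxxcxcxxcxc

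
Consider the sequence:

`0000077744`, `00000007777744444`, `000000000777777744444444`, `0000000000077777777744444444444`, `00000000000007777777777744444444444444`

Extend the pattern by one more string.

000000000000000777777777777744444444444444444

Reading off run lengths: 0 runs 5, 7, 9, 11, 13; 7 runs 3, 5, 7, 9, 11; 4 runs 2, 5, 8, 11, 14 — each is linear in n (n = 1, 2, …).
For the next term, n = 6, so the run lengths are 15, 13, 17.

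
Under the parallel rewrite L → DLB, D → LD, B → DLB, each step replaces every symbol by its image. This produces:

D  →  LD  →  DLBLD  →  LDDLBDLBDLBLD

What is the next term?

DLBLDLDDLBDLBLDDLBDLBLDDLBDLBDLBLD

φ(LDDLBDLBDLBLD) expands symbol-by-symbol to DLB LD LD DLB DLB LD DLB DLB LD DLB DLB DLB LD; joining the 13 pieces gives the next term.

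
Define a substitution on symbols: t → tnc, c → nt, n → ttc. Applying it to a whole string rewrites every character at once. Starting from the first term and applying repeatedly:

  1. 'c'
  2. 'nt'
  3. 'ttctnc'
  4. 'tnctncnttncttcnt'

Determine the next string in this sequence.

Rewriting the 16 symbols of tnctncnttncttcnt one by one yields tnc ttc nt tnc ttc nt ttc tnc tnc ttc nt tnc tnc nt ttc tnc; concatenated:

tncttcnttncttcntttctnctncttcnttnctncntttctnc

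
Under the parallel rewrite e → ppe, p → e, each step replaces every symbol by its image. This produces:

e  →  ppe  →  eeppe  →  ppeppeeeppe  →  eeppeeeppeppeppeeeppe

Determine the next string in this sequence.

φ(eeppeeeppeppeppeeeppe) expands symbol-by-symbol to ppe ppe e e ppe ppe ppe e e ppe e e ppe e e ppe ppe ppe e e ppe; joining the 21 pieces gives the next term.

ppeppeeeppeppeppeeeppeeeppeeeppeppeppeeeppe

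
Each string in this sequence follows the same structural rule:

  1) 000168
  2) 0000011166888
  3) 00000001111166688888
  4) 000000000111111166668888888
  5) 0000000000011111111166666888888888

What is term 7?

Each string has the form 0^{2n+1} 1^{2n-1} 6^{n} 8^{2n-1} (n = 1, 2, …).
At n = 7 the blocks have lengths 15, 13, 7, 13.

000000000000000111111111111166666668888888888888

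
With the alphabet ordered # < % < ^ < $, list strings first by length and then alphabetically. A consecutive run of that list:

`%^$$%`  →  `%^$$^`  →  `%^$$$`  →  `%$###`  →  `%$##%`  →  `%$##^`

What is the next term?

Treat %$##^ as a base-4 numeral over the given alphabet and add one, carrying through any trailing $'s.

%$##$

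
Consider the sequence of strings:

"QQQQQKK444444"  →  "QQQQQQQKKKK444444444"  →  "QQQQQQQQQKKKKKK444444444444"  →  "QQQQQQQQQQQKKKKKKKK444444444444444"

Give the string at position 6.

QQQQQQQQQQQQQQQKKKKKKKKKKKK444444444444444444444

Term n consists of 2n+3 Q's, followed by 2n K's, followed by 3n+3 4's (n = 1, 2, …).
Setting n = 6 gives 15, 12, 21 characters in each block.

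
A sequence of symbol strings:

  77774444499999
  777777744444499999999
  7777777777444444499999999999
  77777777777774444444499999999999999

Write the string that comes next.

Each string has the form 7^{3n-2} 4^{n+3} 9^{3n-1}, where the shown terms are n = 2, 3, 4, 5.
Setting n = 6 gives 16, 9, 17 characters in each block.

777777777777777744444444499999999999999999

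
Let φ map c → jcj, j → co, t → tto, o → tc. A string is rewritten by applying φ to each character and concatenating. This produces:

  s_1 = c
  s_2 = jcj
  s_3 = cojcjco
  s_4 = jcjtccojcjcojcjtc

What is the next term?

Rewriting the 17 symbols of jcjtccojcjcojcjtc one by one yields co jcj co tto jcj jcj tc co jcj co jcj tc co jcj co tto jcj; concatenated:

cojcjcottojcjjcjtccojcjcojcjtccojcjcottojcj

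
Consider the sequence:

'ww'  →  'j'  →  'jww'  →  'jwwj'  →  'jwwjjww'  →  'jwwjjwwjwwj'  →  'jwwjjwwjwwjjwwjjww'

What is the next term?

jwwjjwwjwwjjwwjjwwjwwjjwwjwwj

This is a Fibonacci-style word recurrence s(k) = s(k−1)·s(k−2): e.g. j·ww = jww.
The next term joins jwwjjwwjwwjjwwjjww and jwwjjwwjwwj.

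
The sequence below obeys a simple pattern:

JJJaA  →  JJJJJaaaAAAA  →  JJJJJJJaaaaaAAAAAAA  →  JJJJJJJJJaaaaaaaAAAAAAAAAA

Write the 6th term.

JJJJJJJJJJJJJaaaaaaaaaaaAAAAAAAAAAAAAAAA

The n-th term is 2n+1 J's then 2n-1 a's then 3n-2 A's (n = 1, 2, …).
Setting n = 6 gives 13, 11, 16 characters in each block.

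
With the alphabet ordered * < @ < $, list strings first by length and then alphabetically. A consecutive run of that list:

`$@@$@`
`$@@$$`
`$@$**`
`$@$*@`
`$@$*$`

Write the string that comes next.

Treat $@$*$ as a base-3 numeral over the given alphabet and add one, carrying through any trailing $'s.

$@$@*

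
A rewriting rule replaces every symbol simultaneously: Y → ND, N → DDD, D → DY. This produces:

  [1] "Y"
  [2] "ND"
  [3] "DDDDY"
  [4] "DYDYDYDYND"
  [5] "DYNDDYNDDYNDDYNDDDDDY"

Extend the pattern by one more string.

DYNDDDDDYDYNDDDDDYDYNDDDDDYDYNDDDDDYDYDYDYDYND

Replace each of the 21 characters of DYNDDYNDDYNDDYNDDDDDY in place — DY ND DDD DY DY ND DDD DY DY ND DDD DY DY ND DDD DY DY DY DY DY ND — and concatenate.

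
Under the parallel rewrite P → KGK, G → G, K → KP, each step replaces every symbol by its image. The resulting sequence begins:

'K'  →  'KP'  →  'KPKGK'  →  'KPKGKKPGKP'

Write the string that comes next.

Expanding KPKGKKPGKP: K→KP, P→KGK, K→KP, G→G, K→KP, K→KP, P→KGK, G→G, K→KP, P→KGK. Concatenated: KP KGK KP G KP KP KGK G KP KGK.

KPKGKKPGKPKPKGKGKPKGK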